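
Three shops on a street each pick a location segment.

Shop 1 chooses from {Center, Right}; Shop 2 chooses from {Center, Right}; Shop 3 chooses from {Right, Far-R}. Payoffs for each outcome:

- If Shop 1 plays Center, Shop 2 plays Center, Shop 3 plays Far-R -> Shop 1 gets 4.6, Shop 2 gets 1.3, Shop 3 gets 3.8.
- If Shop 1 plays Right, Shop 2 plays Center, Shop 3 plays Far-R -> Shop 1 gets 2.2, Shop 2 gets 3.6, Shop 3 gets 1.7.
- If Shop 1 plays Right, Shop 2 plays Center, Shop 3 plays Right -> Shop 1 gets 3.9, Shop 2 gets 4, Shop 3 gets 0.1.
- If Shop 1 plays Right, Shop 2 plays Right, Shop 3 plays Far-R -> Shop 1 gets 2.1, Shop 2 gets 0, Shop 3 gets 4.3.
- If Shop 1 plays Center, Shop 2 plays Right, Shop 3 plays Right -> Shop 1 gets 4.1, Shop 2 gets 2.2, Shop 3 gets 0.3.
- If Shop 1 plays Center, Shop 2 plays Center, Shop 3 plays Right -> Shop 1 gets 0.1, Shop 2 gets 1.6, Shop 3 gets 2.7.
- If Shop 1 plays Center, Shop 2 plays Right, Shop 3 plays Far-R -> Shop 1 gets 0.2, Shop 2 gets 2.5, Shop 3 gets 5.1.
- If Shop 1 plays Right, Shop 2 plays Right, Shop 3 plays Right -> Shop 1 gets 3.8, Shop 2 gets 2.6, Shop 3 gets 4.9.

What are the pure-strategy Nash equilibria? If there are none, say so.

Shop 1 against (Center, Right): payoffs 0.1, 3.9 → best response Right.
Shop 1 against (Center, Far-R): payoffs 4.6, 2.2 → best response Center.
Shop 1 against (Right, Right): payoffs 4.1, 3.8 → best response Center.
Shop 1 against (Right, Far-R): payoffs 0.2, 2.1 → best response Right.
Shop 2 against (Center, Right): payoffs 1.6, 2.2 → best response Right.
Shop 2 against (Center, Far-R): payoffs 1.3, 2.5 → best response Right.
Shop 2 against (Right, Right): payoffs 4, 2.6 → best response Center.
Shop 2 against (Right, Far-R): payoffs 3.6, 0 → best response Center.
Shop 3 against (Center, Center): payoffs 2.7, 3.8 → best response Far-R.
Shop 3 against (Center, Right): payoffs 0.3, 5.1 → best response Far-R.
Shop 3 against (Right, Center): payoffs 0.1, 1.7 → best response Far-R.
Shop 3 against (Right, Right): payoffs 4.9, 4.3 → best response Right.
No profile is a mutual best response for all players.

No pure-strategy Nash equilibrium.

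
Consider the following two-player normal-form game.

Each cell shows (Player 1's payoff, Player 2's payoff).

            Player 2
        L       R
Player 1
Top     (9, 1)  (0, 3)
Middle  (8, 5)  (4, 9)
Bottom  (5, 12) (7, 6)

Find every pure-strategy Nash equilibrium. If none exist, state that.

This game has no pure Nash equilibrium.

Player 1 against L: payoffs 9, 8, 5 → best response Top.
Player 1 against R: payoffs 0, 4, 7 → best response Bottom.
Player 2 against Top: payoffs 1, 3 → best response R.
Player 2 against Middle: payoffs 5, 9 → best response R.
Player 2 against Bottom: payoffs 12, 6 → best response L.
No profile is a mutual best response for all players.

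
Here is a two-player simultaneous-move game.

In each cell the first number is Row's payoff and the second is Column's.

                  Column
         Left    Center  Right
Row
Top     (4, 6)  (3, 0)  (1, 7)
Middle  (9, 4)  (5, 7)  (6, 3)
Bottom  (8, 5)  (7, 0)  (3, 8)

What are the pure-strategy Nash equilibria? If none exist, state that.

Mark each player's best response to every combination of opponents' strategies; a profile where every player is best-responding is a pure Nash equilibrium.
Row against Left: payoffs 4, 9, 8 → best response Middle.
Row against Center: payoffs 3, 5, 7 → best response Bottom.
Row against Right: payoffs 1, 6, 3 → best response Middle.
Column against Top: payoffs 6, 0, 7 → best response Right.
Column against Middle: payoffs 4, 7, 3 → best response Center.
Column against Bottom: payoffs 5, 0, 8 → best response Right.
No profile is a mutual best response for all players.

No pure-strategy Nash equilibrium.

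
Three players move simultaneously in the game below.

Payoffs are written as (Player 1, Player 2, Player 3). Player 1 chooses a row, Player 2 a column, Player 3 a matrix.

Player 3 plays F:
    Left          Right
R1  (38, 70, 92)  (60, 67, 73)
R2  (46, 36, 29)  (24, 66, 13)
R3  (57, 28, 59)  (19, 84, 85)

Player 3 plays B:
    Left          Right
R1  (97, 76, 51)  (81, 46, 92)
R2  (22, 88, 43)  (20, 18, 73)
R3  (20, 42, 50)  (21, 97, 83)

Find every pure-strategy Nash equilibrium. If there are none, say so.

No pure-strategy Nash equilibrium.

(R1, Left, F): Player 1 can switch to R2 (38 → 46). Not NE.
(R1, Left, B): Player 3 can switch to F (51 → 92). Not NE.
(R1, Right, F): Player 2 can switch to Left (67 → 70). Not NE.
(R1, Right, B): Player 2 can switch to Left (46 → 76). Not NE.
(R2, Left, F): Player 1 can switch to R3 (46 → 57). Not NE.
(R2, Left, B): Player 1 can switch to R1 (22 → 97). Not NE.
(R2, Right, F): Player 1 can switch to R1 (24 → 60). Not NE.
(R2, Right, B): Player 1 can switch to R1 (20 → 81). Not NE.
(The remaining 4 profiles each have a profitable deviation by the same check.)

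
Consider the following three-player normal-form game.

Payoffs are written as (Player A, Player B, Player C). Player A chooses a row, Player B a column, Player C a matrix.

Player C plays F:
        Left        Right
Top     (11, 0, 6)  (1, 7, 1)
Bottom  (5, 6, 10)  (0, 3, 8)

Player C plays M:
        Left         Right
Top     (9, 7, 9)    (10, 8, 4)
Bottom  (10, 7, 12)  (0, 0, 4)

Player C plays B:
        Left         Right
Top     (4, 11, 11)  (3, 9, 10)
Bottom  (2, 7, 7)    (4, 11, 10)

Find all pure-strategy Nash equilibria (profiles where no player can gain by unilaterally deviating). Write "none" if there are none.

(Top, Left, B); (Bottom, Left, M); (Bottom, Right, B)

Player A against (Left, F): payoffs 11, 5 → best response Top.
Player A against (Left, M): payoffs 9, 10 → best response Bottom.
Player A against (Left, B): payoffs 4, 2 → best response Top.
Player A against (Right, F): payoffs 1, 0 → best response Top.
Player A against (Right, M): payoffs 10, 0 → best response Top.
Player A against (Right, B): payoffs 3, 4 → best response Bottom.
Player B against (Top, F): payoffs 0, 7 → best response Right.
Player B against (Top, M): payoffs 7, 8 → best response Right.
Player B against (Top, B): payoffs 11, 9 → best response Left.
Player B against (Bottom, F): payoffs 6, 3 → best response Left.
Player B against (Bottom, M): payoffs 7, 0 → best response Left.
Player B against (Bottom, B): payoffs 7, 11 → best response Right.
Player C against (Top, Left): payoffs 6, 9, 11 → best response B.
Player C against (Top, Right): payoffs 1, 4, 10 → best response B.
Player C against (Bottom, Left): payoffs 10, 12, 7 → best response M.
Player C against (Bottom, Right): payoffs 8, 4, 10 → best response B.
Mutual best responses: (Top, Left, B); (Bottom, Left, M); (Bottom, Right, B).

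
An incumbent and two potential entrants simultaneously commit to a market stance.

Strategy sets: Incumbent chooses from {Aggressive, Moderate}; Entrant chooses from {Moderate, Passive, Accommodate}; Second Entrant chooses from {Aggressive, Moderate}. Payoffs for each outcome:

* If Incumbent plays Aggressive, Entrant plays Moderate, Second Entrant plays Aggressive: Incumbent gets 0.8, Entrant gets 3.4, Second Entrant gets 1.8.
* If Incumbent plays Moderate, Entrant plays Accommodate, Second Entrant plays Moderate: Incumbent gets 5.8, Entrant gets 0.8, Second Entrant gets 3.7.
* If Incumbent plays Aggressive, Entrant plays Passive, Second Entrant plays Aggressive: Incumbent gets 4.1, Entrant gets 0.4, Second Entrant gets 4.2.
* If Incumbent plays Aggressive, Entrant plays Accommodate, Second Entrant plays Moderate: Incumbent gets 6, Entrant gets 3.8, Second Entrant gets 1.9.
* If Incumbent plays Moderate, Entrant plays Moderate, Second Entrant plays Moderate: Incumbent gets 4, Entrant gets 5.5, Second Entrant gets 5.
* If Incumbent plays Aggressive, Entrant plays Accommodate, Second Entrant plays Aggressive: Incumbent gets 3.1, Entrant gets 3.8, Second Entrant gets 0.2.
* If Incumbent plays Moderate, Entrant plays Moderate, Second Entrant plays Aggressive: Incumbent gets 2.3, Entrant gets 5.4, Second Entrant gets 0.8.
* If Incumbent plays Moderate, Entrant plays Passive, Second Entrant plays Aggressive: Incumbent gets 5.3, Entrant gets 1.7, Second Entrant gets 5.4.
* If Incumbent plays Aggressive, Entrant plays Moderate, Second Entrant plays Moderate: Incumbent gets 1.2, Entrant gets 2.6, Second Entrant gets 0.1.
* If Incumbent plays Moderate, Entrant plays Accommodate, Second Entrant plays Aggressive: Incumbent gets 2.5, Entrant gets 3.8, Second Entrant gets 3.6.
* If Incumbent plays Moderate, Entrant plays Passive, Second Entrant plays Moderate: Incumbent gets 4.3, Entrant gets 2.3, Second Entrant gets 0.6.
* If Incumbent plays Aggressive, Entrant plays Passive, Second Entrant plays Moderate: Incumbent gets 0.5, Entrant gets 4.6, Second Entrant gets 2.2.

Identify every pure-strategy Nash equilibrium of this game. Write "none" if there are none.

Pure NE: (Moderate, Moderate, Moderate)

For each strategy profile, look for a profitable unilateral deviation.
(Aggressive, Moderate, Aggressive): Incumbent can switch to Moderate (0.8 → 2.3). Not NE.
(Aggressive, Moderate, Moderate): Incumbent can switch to Moderate (1.2 → 4). Not NE.
(Aggressive, Passive, Aggressive): Incumbent can switch to Moderate (4.1 → 5.3). Not NE.
(Aggressive, Passive, Moderate): Incumbent can switch to Moderate (0.5 → 4.3). Not NE.
(Aggressive, Accommodate, Aggressive): Second Entrant can switch to Moderate (0.2 → 1.9). Not NE.
(Aggressive, Accommodate, Moderate): Entrant can switch to Passive (3.8 → 4.6). Not NE.
(Moderate, Moderate, Aggressive): Second Entrant can switch to Moderate (0.8 → 5). Not NE.
(Moderate, Moderate, Moderate): Incumbent gets 4, best alternative 1.2; Entrant gets 5.5, best alternative 2.3; Second Entrant gets 5, best alternative 0.8. No profitable deviation — NE.
(Moderate, Passive, Aggressive): Entrant can switch to Moderate (1.7 → 5.4). Not NE.
(Moderate, Passive, Moderate): Entrant can switch to Moderate (2.3 → 5.5). Not NE.
(Moderate, Accommodate, Aggressive): Incumbent can switch to Aggressive (2.5 → 3.1). Not NE.
(Moderate, Accommodate, Moderate): Incumbent can switch to Aggressive (5.8 → 6). Not NE.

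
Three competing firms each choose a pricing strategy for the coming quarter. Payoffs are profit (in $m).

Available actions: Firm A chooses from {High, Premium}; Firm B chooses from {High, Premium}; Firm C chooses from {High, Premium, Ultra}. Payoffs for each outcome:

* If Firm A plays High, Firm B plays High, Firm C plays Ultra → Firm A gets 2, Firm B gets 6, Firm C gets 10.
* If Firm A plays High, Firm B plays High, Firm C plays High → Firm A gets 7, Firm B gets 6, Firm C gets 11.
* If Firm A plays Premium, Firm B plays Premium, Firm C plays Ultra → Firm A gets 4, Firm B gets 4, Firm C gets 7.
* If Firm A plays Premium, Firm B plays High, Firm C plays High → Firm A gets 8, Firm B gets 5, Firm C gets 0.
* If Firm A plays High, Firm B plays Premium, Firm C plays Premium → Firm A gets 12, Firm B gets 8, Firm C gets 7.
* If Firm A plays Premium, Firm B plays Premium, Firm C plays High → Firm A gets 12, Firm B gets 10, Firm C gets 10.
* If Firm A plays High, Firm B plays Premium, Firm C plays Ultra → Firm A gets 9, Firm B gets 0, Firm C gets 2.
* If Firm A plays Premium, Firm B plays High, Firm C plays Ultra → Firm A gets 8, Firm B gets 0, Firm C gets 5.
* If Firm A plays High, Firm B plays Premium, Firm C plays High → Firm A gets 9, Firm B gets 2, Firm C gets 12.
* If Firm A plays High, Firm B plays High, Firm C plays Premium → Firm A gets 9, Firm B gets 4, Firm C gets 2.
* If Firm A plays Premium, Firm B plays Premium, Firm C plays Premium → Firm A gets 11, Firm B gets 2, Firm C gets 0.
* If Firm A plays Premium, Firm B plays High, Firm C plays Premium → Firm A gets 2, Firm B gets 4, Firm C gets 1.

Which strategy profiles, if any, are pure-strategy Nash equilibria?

(Premium, Premium, High)

Firm A against (High, High): payoffs 7, 8 → best response Premium.
Firm A against (High, Premium): payoffs 9, 2 → best response High.
Firm A against (High, Ultra): payoffs 2, 8 → best response Premium.
Firm A against (Premium, High): payoffs 9, 12 → best response Premium.
Firm A against (Premium, Premium): payoffs 12, 11 → best response High.
Firm A against (Premium, Ultra): payoffs 9, 4 → best response High.
Firm B against (High, High): payoffs 6, 2 → best response High.
Firm B against (High, Premium): payoffs 4, 8 → best response Premium.
Firm B against (High, Ultra): payoffs 6, 0 → best response High.
Firm B against (Premium, High): payoffs 5, 10 → best response Premium.
Firm B against (Premium, Premium): payoffs 4, 2 → best response High.
Firm B against (Premium, Ultra): payoffs 0, 4 → best response Premium.
Firm C against (High, High): payoffs 11, 2, 10 → best response High.
Firm C against (High, Premium): payoffs 12, 7, 2 → best response High.
Firm C against (Premium, High): payoffs 0, 1, 5 → best response Ultra.
Firm C against (Premium, Premium): payoffs 10, 0, 7 → best response High.
Mutual best responses: (Premium, Premium, High).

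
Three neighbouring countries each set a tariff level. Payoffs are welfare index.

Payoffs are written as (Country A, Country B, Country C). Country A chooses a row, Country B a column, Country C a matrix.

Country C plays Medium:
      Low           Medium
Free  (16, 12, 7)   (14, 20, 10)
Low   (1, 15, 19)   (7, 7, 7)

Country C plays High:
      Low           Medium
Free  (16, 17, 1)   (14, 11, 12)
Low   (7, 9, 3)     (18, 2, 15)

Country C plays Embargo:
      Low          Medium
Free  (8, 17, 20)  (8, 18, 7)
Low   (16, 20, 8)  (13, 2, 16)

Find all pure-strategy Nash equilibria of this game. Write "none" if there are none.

For each player, find the best response to each opponent profile; mutual best responses are the pure NE.
Country A against (Low, Medium): payoffs 16, 1 → best response Free.
Country A against (Low, High): payoffs 16, 7 → best response Free.
Country A against (Low, Embargo): payoffs 8, 16 → best response Low.
Country A against (Medium, Medium): payoffs 14, 7 → best response Free.
Country A against (Medium, High): payoffs 14, 18 → best response Low.
Country A against (Medium, Embargo): payoffs 8, 13 → best response Low.
Country B against (Free, Medium): payoffs 12, 20 → best response Medium.
Country B against (Free, High): payoffs 17, 11 → best response Low.
Country B against (Free, Embargo): payoffs 17, 18 → best response Medium.
Country B against (Low, Medium): payoffs 15, 7 → best response Low.
Country B against (Low, High): payoffs 9, 2 → best response Low.
Country B against (Low, Embargo): payoffs 20, 2 → best response Low.
Country C against (Free, Low): payoffs 7, 1, 20 → best response Embargo.
Country C against (Free, Medium): payoffs 10, 12, 7 → best response High.
Country C against (Low, Low): payoffs 19, 3, 8 → best response Medium.
Country C against (Low, Medium): payoffs 7, 15, 16 → best response Embargo.
No profile is a mutual best response for all players.

There is no pure-strategy Nash equilibrium.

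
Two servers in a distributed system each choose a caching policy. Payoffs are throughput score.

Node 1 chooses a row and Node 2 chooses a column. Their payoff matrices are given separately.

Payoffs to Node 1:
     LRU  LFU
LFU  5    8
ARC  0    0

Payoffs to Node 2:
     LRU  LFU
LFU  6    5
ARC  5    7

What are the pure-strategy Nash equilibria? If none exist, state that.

(LFU, LRU)

(LFU, LRU): Node 1 gets 5, best alternative 0; Node 2 gets 6, best alternative 5. No profitable deviation — NE.
(LFU, LFU): Node 2 can switch to LRU (5 → 6). Not NE.
(ARC, LRU): Node 1 can switch to LFU (0 → 5). Not NE.
(ARC, LFU): Node 1 can switch to LFU (0 → 8). Not NE.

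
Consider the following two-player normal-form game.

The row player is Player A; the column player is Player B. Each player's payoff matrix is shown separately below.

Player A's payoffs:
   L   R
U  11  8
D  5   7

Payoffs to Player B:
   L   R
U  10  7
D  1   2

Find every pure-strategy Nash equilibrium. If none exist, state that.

Player A against L: payoffs 11, 5 → best response U.
Player A against R: payoffs 8, 7 → best response U.
Player B against U: payoffs 10, 7 → best response L.
Player B against D: payoffs 1, 2 → best response R.
Mutual best responses: (U, L).

The unique pure-strategy Nash equilibrium is (U, L).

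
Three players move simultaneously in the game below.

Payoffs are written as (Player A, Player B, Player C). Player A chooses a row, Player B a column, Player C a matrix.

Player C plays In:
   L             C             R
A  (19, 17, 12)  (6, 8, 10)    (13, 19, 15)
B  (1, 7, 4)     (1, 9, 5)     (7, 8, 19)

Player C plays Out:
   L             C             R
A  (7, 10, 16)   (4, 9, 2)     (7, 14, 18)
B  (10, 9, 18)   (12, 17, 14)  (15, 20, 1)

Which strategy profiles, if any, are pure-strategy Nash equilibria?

none

(A, L, In): Player B can switch to R (17 → 19). Not NE.
(A, L, Out): Player A can switch to B (7 → 10). Not NE.
(A, C, In): Player B can switch to L (8 → 17). Not NE.
(A, C, Out): Player A can switch to B (4 → 12). Not NE.
(A, R, In): Player C can switch to Out (15 → 18). Not NE.
(A, R, Out): Player A can switch to B (7 → 15). Not NE.
(B, L, In): Player A can switch to A (1 → 19). Not NE.
(B, L, Out): Player B can switch to C (9 → 17). Not NE.
(B, C, In): Player A can switch to A (1 → 6). Not NE.
(B, C, Out): Player B can switch to R (17 → 20). Not NE.
(The remaining 2 profiles each have a profitable deviation by the same check.)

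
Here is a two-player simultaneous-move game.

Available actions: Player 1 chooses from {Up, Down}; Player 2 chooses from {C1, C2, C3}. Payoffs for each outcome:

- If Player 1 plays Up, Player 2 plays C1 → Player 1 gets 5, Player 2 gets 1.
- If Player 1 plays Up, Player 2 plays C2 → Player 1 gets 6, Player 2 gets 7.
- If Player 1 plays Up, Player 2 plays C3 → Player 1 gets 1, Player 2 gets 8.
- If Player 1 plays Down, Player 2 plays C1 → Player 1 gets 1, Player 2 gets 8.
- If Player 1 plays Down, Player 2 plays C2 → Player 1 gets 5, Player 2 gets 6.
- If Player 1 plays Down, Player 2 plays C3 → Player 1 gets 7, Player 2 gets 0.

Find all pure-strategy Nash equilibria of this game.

Player 1 against C1: payoffs 5, 1 → best response Up.
Player 1 against C2: payoffs 6, 5 → best response Up.
Player 1 against C3: payoffs 1, 7 → best response Down.
Player 2 against Up: payoffs 1, 7, 8 → best response C3.
Player 2 against Down: payoffs 8, 6, 0 → best response C1.
No profile is a mutual best response for all players.

No pure-strategy Nash equilibrium.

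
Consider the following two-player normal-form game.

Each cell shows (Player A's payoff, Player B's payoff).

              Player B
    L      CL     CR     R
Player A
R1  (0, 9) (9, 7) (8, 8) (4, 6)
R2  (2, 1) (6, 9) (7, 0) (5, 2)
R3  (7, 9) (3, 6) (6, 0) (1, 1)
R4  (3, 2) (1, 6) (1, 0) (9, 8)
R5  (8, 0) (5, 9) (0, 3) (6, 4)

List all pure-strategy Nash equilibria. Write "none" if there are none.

(R1, L): Player A can switch to R2 (0 → 2). Not NE.
(R1, CL): Player B can switch to L (7 → 9). Not NE.
(R1, CR): Player B can switch to L (8 → 9). Not NE.
(R1, R): Player A can switch to R2 (4 → 5). Not NE.
(R2, L): Player A can switch to R3 (2 → 7). Not NE.
(R2, CL): Player A can switch to R1 (6 → 9). Not NE.
(R4, R): Player A gets 9, best alternative 6; Player B gets 8, best alternative 6. No profitable deviation — NE.
(The remaining 13 profiles each have a profitable deviation by the same check.)

Pure NE: (R4, R)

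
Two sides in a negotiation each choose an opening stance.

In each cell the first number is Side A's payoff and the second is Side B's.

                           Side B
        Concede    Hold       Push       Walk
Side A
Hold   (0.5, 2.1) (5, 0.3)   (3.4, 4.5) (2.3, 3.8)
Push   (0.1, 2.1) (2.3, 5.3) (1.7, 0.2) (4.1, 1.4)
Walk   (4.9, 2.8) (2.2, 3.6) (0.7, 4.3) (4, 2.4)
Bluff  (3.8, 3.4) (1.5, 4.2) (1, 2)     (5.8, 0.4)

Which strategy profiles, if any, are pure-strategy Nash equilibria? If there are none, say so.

(Hold, Push)

(Hold, Concede): Side A can switch to Walk (0.5 → 4.9). Not NE.
(Hold, Hold): Side B can switch to Concede (0.3 → 2.1). Not NE.
(Hold, Push): Side A gets 3.4, best alternative 1.7; Side B gets 4.5, best alternative 3.8. No profitable deviation — NE.
(Hold, Walk): Side A can switch to Push (2.3 → 4.1). Not NE.
(Push, Concede): Side A can switch to Hold (0.1 → 0.5). Not NE.
(Push, Hold): Side A can switch to Hold (2.3 → 5). Not NE.
(Push, Push): Side A can switch to Hold (1.7 → 3.4). Not NE.
(Push, Walk): Side A can switch to Bluff (4.1 → 5.8). Not NE.
(Walk, Concede): Side B can switch to Hold (2.8 → 3.6). Not NE.
(Walk, Hold): Side A can switch to Hold (2.2 → 5). Not NE.
(Walk, Push): Side A can switch to Hold (0.7 → 3.4). Not NE.
(The remaining 5 profiles each have a profitable deviation by the same check.)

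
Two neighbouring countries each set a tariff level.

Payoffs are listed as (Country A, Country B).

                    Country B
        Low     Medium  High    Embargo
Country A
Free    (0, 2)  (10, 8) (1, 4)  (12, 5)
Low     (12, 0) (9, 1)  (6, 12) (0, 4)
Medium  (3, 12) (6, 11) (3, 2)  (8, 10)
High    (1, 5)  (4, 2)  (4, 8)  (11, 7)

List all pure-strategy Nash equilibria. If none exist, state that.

Pure-strategy Nash equilibria: (Free, Medium), (Low, High)

Country A against Low: payoffs 0, 12, 3, 1 → best response Low.
Country A against Medium: payoffs 10, 9, 6, 4 → best response Free.
Country A against High: payoffs 1, 6, 3, 4 → best response Low.
Country A against Embargo: payoffs 12, 0, 8, 11 → best response Free.
Country B against Free: payoffs 2, 8, 4, 5 → best response Medium.
Country B against Low: payoffs 0, 1, 12, 4 → best response High.
Country B against Medium: payoffs 12, 11, 2, 10 → best response Low.
Country B against High: payoffs 5, 2, 8, 7 → best response High.
Mutual best responses: (Free, Medium); (Low, High).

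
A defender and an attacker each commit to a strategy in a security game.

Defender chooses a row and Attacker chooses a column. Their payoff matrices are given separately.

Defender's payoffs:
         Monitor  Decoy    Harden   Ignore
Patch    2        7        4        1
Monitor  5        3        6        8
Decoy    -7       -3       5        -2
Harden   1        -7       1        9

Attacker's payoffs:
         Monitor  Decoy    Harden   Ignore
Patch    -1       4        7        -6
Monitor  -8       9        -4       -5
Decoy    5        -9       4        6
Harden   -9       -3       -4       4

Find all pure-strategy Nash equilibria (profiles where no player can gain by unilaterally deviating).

Pure NE: (Harden, Ignore)

(Patch, Monitor): Defender can switch to Monitor (2 → 5). Not NE.
(Patch, Decoy): Attacker can switch to Harden (4 → 7). Not NE.
(Patch, Harden): Defender can switch to Monitor (4 → 6). Not NE.
(Patch, Ignore): Defender can switch to Monitor (1 → 8). Not NE.
(Monitor, Monitor): Attacker can switch to Decoy (-8 → 9). Not NE.
(Monitor, Decoy): Defender can switch to Patch (3 → 7). Not NE.
(Monitor, Harden): Attacker can switch to Decoy (-4 → 9). Not NE.
(Monitor, Ignore): Defender can switch to Harden (8 → 9). Not NE.
(Decoy, Monitor): Defender can switch to Patch (-7 → 2). Not NE.
(Decoy, Decoy): Defender can switch to Patch (-3 → 7). Not NE.
(Harden, Ignore): Defender gets 9, best alternative 8; Attacker gets 4, best alternative -3. No profitable deviation — NE.
(The remaining 5 profiles each have a profitable deviation by the same check.)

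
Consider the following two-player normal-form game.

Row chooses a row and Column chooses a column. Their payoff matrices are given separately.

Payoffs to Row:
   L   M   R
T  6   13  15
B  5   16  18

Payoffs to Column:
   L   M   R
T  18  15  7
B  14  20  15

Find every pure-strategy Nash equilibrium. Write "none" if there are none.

Row against L: payoffs 6, 5 → best response T.
Row against M: payoffs 13, 16 → best response B.
Row against R: payoffs 15, 18 → best response B.
Column against T: payoffs 18, 15, 7 → best response L.
Column against B: payoffs 14, 20, 15 → best response M.
Mutual best responses: (T, L); (B, M).

Pure-strategy Nash equilibria: (T, L), (B, M)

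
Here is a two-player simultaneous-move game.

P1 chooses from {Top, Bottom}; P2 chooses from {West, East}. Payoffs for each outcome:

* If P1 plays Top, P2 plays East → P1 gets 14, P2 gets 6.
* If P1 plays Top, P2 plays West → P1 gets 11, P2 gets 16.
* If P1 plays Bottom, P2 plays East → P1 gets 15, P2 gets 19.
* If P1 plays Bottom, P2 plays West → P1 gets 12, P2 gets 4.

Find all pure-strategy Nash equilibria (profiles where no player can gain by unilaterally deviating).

The unique pure-strategy Nash equilibrium is (Bottom, East).

P1 against West: payoffs 11, 12 → best response Bottom.
P1 against East: payoffs 14, 15 → best response Bottom.
P2 against Top: payoffs 16, 6 → best response West.
P2 against Bottom: payoffs 4, 19 → best response East.
Mutual best responses: (Bottom, East).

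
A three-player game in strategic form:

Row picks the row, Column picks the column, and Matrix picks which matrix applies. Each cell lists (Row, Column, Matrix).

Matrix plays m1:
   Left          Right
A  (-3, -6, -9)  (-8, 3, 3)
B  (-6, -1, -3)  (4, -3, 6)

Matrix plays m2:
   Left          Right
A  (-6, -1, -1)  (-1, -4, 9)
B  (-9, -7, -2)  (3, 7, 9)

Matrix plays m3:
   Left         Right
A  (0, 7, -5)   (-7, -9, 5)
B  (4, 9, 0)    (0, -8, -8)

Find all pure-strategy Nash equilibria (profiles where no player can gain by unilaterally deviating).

Row against (Left, m1): payoffs -3, -6 → best response A.
Row against (Left, m2): payoffs -6, -9 → best response A.
Row against (Left, m3): payoffs 0, 4 → best response B.
Row against (Right, m1): payoffs -8, 4 → best response B.
Row against (Right, m2): payoffs -1, 3 → best response B.
Row against (Right, m3): payoffs -7, 0 → best response B.
Column against (A, m1): payoffs -6, 3 → best response Right.
Column against (A, m2): payoffs -1, -4 → best response Left.
Column against (A, m3): payoffs 7, -9 → best response Left.
Column against (B, m1): payoffs -1, -3 → best response Left.
Column against (B, m2): payoffs -7, 7 → best response Right.
Column against (B, m3): payoffs 9, -8 → best response Left.
Matrix against (A, Left): payoffs -9, -1, -5 → best response m2.
Matrix against (A, Right): payoffs 3, 9, 5 → best response m2.
Matrix against (B, Left): payoffs -3, -2, 0 → best response m3.
Matrix against (B, Right): payoffs 6, 9, -8 → best response m2.
Mutual best responses: (A, Left, m2); (B, Left, m3); (B, Right, m2).

The pure Nash equilibria are (A, Left, m2), (B, Left, m3), (B, Right, m2).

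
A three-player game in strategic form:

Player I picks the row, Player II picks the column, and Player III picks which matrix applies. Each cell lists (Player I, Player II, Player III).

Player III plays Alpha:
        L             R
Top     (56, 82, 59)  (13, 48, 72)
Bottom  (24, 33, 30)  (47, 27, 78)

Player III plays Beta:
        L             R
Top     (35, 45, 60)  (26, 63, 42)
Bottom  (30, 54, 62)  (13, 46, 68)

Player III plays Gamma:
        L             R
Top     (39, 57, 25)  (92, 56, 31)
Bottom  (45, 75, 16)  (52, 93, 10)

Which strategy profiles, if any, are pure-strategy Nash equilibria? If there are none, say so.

There is no pure-strategy Nash equilibrium.

(Top, L, Alpha): Player III can switch to Beta (59 → 60). Not NE.
(Top, L, Beta): Player II can switch to R (45 → 63). Not NE.
(Top, L, Gamma): Player I can switch to Bottom (39 → 45). Not NE.
(Top, R, Alpha): Player I can switch to Bottom (13 → 47). Not NE.
(Top, R, Beta): Player III can switch to Alpha (42 → 72). Not NE.
(Top, R, Gamma): Player II can switch to L (56 → 57). Not NE.
(Bottom, L, Alpha): Player I can switch to Top (24 → 56). Not NE.
(Bottom, L, Beta): Player I can switch to Top (30 → 35). Not NE.
(The remaining 4 profiles each have a profitable deviation by the same check.)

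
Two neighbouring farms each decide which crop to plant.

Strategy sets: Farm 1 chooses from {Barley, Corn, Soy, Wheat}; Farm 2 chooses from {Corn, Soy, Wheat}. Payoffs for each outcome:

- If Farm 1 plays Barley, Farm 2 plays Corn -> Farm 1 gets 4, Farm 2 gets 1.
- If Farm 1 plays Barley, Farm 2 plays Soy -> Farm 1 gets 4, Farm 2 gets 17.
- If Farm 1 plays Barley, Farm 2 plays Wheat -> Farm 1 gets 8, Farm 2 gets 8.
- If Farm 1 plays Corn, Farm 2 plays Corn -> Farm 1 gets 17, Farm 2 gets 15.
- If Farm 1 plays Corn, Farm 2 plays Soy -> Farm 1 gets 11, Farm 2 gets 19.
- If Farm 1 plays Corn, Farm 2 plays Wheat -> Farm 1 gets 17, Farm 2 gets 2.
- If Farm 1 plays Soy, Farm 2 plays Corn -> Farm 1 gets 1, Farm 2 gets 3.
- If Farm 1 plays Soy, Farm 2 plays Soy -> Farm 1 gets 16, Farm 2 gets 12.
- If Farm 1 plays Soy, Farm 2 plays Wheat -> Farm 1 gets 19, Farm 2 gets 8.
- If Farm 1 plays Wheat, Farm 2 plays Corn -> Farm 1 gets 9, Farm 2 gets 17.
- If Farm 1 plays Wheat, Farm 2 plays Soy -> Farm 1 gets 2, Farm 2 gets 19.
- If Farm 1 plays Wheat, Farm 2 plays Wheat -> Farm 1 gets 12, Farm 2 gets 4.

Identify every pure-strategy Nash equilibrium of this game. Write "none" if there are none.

(Soy, Soy)

Farm 1 against Corn: payoffs 4, 17, 1, 9 → best response Corn.
Farm 1 against Soy: payoffs 4, 11, 16, 2 → best response Soy.
Farm 1 against Wheat: payoffs 8, 17, 19, 12 → best response Soy.
Farm 2 against Barley: payoffs 1, 17, 8 → best response Soy.
Farm 2 against Corn: payoffs 15, 19, 2 → best response Soy.
Farm 2 against Soy: payoffs 3, 12, 8 → best response Soy.
Farm 2 against Wheat: payoffs 17, 19, 4 → best response Soy.
Mutual best responses: (Soy, Soy).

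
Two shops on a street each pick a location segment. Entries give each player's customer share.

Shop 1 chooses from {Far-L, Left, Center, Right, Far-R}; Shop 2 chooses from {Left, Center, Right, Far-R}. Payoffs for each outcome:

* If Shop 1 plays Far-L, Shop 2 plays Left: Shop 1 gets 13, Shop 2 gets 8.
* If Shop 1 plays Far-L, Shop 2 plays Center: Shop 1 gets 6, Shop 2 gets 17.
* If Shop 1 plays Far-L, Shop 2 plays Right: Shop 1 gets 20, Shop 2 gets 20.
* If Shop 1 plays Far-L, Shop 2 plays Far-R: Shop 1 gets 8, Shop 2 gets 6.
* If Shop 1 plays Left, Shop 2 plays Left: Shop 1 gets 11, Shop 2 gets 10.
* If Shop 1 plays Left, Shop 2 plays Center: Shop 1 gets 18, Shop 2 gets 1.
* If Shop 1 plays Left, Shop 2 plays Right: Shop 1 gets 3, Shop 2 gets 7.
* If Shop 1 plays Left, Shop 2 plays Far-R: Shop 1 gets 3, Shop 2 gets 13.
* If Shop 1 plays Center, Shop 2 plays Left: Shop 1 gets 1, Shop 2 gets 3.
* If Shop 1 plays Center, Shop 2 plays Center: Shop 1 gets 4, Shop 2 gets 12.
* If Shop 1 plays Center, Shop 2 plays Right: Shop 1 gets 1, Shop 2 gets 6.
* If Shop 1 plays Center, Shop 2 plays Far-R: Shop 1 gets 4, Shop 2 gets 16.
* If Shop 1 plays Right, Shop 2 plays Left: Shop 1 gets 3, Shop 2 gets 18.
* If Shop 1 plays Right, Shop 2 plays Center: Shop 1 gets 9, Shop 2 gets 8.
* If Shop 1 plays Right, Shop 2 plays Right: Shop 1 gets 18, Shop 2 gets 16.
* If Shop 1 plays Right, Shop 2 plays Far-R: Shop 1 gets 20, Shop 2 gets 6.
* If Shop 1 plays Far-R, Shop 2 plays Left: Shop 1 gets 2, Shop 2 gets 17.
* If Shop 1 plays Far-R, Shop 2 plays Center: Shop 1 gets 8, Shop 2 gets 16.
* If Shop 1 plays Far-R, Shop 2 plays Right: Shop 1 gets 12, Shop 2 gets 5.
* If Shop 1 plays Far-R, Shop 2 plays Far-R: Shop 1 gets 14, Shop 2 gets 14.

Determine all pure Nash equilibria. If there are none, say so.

(Far-L, Right)

Shop 1 against Left: payoffs 13, 11, 1, 3, 2 → best response Far-L.
Shop 1 against Center: payoffs 6, 18, 4, 9, 8 → best response Left.
Shop 1 against Right: payoffs 20, 3, 1, 18, 12 → best response Far-L.
Shop 1 against Far-R: payoffs 8, 3, 4, 20, 14 → best response Right.
Shop 2 against Far-L: payoffs 8, 17, 20, 6 → best response Right.
Shop 2 against Left: payoffs 10, 1, 7, 13 → best response Far-R.
Shop 2 against Center: payoffs 3, 12, 6, 16 → best response Far-R.
Shop 2 against Right: payoffs 18, 8, 16, 6 → best response Left.
Shop 2 against Far-R: payoffs 17, 16, 5, 14 → best response Left.
Mutual best responses: (Far-L, Right).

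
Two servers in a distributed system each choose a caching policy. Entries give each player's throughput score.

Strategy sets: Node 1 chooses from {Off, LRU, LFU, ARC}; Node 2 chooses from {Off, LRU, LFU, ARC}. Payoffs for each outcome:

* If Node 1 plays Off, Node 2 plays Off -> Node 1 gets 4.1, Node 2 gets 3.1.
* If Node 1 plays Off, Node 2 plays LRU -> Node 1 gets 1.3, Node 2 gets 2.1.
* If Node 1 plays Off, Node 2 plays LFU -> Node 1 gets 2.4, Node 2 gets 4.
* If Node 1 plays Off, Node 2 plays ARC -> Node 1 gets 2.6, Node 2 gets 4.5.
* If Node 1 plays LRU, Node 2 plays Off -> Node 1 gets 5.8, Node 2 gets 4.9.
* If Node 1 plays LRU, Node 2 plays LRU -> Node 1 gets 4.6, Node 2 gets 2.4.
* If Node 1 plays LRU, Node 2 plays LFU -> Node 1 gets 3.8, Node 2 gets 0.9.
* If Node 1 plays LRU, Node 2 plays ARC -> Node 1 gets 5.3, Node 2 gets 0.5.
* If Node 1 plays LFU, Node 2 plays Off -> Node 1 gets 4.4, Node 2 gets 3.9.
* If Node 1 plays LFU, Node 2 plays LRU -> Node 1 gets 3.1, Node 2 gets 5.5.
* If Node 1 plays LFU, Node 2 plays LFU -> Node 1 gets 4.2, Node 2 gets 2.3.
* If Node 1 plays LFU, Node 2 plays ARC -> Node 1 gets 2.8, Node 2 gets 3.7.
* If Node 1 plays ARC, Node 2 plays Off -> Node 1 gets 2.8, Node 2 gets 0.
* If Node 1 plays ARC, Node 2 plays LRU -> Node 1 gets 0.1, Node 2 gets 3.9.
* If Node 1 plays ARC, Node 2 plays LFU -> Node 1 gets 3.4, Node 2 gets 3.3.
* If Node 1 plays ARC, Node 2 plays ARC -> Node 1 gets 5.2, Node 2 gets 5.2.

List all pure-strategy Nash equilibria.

(LRU, Off)

Node 1 against Off: payoffs 4.1, 5.8, 4.4, 2.8 → best response LRU.
Node 1 against LRU: payoffs 1.3, 4.6, 3.1, 0.1 → best response LRU.
Node 1 against LFU: payoffs 2.4, 3.8, 4.2, 3.4 → best response LFU.
Node 1 against ARC: payoffs 2.6, 5.3, 2.8, 5.2 → best response LRU.
Node 2 against Off: payoffs 3.1, 2.1, 4, 4.5 → best response ARC.
Node 2 against LRU: payoffs 4.9, 2.4, 0.9, 0.5 → best response Off.
Node 2 against LFU: payoffs 3.9, 5.5, 2.3, 3.7 → best response LRU.
Node 2 against ARC: payoffs 0, 3.9, 3.3, 5.2 → best response ARC.
Mutual best responses: (LRU, Off).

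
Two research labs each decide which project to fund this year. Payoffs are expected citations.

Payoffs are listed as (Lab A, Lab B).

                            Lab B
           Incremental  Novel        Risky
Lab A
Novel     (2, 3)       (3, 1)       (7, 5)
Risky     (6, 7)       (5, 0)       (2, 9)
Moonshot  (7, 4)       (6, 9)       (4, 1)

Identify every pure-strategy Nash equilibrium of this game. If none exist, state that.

Mark each player's best response to every combination of opponents' strategies; a profile where every player is best-responding is a pure Nash equilibrium.
Lab A against Incremental: payoffs 2, 6, 7 → best response Moonshot.
Lab A against Novel: payoffs 3, 5, 6 → best response Moonshot.
Lab A against Risky: payoffs 7, 2, 4 → best response Novel.
Lab B against Novel: payoffs 3, 1, 5 → best response Risky.
Lab B against Risky: payoffs 7, 0, 9 → best response Risky.
Lab B against Moonshot: payoffs 4, 9, 1 → best response Novel.
Mutual best responses: (Novel, Risky); (Moonshot, Novel).

The pure Nash equilibria are (Novel, Risky), (Moonshot, Novel).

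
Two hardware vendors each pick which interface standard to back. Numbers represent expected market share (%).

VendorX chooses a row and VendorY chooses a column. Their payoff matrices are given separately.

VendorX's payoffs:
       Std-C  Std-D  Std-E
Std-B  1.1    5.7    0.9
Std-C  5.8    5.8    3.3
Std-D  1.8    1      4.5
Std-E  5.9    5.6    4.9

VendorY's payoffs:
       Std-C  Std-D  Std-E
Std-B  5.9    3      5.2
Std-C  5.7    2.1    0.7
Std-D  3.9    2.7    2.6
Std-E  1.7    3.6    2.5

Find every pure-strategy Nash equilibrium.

(Std-B, Std-C): VendorX can switch to Std-C (1.1 → 5.8). Not NE.
(Std-B, Std-D): VendorX can switch to Std-C (5.7 → 5.8). Not NE.
(Std-B, Std-E): VendorX can switch to Std-C (0.9 → 3.3). Not NE.
(Std-C, Std-C): VendorX can switch to Std-E (5.8 → 5.9). Not NE.
(Std-C, Std-D): VendorY can switch to Std-C (2.1 → 5.7). Not NE.
(Std-C, Std-E): VendorX can switch to Std-D (3.3 → 4.5). Not NE.
(Std-D, Std-C): VendorX can switch to Std-C (1.8 → 5.8). Not NE.
(Std-D, Std-D): VendorX can switch to Std-B (1 → 5.7). Not NE.
(The remaining 4 profiles each have a profitable deviation by the same check.)

none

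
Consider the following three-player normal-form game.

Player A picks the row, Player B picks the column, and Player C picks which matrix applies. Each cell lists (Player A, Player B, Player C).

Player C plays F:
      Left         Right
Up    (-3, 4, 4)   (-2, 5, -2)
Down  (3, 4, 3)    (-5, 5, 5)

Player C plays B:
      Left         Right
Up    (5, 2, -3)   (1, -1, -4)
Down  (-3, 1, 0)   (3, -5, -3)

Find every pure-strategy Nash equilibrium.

Player A against (Left, F): payoffs -3, 3 → best response Down.
Player A against (Left, B): payoffs 5, -3 → best response Up.
Player A against (Right, F): payoffs -2, -5 → best response Up.
Player A against (Right, B): payoffs 1, 3 → best response Down.
Player B against (Up, F): payoffs 4, 5 → best response Right.
Player B against (Up, B): payoffs 2, -1 → best response Left.
Player B against (Down, F): payoffs 4, 5 → best response Right.
Player B against (Down, B): payoffs 1, -5 → best response Left.
Player C against (Up, Left): payoffs 4, -3 → best response F.
Player C against (Up, Right): payoffs -2, -4 → best response F.
Player C against (Down, Left): payoffs 3, 0 → best response F.
Player C against (Down, Right): payoffs 5, -3 → best response F.
Mutual best responses: (Up, Right, F).

Pure NE: (Up, Right, F)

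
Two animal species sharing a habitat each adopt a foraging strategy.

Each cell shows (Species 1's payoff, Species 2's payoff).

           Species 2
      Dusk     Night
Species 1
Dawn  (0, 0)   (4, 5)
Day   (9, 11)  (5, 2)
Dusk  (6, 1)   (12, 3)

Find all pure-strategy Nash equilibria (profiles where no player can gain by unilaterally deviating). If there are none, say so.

For each strategy profile, look for a profitable unilateral deviation.
(Dawn, Dusk): Species 1 can switch to Day (0 → 9). Not NE.
(Dawn, Night): Species 1 can switch to Day (4 → 5). Not NE.
(Day, Dusk): Species 1 gets 9, best alternative 6; Species 2 gets 11, best alternative 2. No profitable deviation — NE.
(Day, Night): Species 1 can switch to Dusk (5 → 12). Not NE.
(Dusk, Dusk): Species 1 can switch to Day (6 → 9). Not NE.
(Dusk, Night): Species 1 gets 12, best alternative 5; Species 2 gets 3, best alternative 1. No profitable deviation — NE.

(Day, Dusk); (Dusk, Night)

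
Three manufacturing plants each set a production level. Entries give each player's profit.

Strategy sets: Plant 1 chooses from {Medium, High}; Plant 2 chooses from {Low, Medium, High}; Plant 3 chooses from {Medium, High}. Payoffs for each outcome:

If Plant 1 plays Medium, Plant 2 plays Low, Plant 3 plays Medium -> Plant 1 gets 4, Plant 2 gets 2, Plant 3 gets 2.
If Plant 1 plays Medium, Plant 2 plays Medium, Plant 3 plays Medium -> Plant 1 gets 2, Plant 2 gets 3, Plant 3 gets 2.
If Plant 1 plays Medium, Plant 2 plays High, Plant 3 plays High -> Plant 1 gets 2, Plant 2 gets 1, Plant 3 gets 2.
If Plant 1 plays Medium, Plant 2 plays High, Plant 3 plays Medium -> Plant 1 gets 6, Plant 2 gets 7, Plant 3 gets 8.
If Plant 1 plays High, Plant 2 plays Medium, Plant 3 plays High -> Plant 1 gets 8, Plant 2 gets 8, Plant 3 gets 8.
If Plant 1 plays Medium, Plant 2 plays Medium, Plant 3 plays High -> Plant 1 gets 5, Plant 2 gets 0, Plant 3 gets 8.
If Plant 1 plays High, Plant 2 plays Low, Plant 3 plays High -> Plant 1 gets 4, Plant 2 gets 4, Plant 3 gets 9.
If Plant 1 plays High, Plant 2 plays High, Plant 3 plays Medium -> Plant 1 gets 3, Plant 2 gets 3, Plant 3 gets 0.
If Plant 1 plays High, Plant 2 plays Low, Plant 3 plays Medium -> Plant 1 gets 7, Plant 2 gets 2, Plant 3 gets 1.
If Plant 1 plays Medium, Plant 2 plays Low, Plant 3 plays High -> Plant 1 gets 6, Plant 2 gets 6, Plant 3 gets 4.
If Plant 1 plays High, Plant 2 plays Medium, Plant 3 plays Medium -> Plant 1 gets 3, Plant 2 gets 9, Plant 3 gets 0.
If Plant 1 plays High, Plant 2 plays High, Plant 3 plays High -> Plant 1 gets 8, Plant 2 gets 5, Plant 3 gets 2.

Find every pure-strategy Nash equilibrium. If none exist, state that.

Mark each player's best response to every combination of opponents' strategies; a profile where every player is best-responding is a pure Nash equilibrium.
Plant 1 against (Low, Medium): payoffs 4, 7 → best response High.
Plant 1 against (Low, High): payoffs 6, 4 → best response Medium.
Plant 1 against (Medium, Medium): payoffs 2, 3 → best response High.
Plant 1 against (Medium, High): payoffs 5, 8 → best response High.
Plant 1 against (High, Medium): payoffs 6, 3 → best response Medium.
Plant 1 against (High, High): payoffs 2, 8 → best response High.
Plant 2 against (Medium, Medium): payoffs 2, 3, 7 → best response High.
Plant 2 against (Medium, High): payoffs 6, 0, 1 → best response Low.
Plant 2 against (High, Medium): payoffs 2, 9, 3 → best response Medium.
Plant 2 against (High, High): payoffs 4, 8, 5 → best response Medium.
Plant 3 against (Medium, Low): payoffs 2, 4 → best response High.
Plant 3 against (Medium, Medium): payoffs 2, 8 → best response High.
Plant 3 against (Medium, High): payoffs 8, 2 → best response Medium.
Plant 3 against (High, Low): payoffs 1, 9 → best response High.
Plant 3 against (High, Medium): payoffs 0, 8 → best response High.
Plant 3 against (High, High): payoffs 0, 2 → best response High.
Mutual best responses: (Medium, Low, High); (Medium, High, Medium); (High, Medium, High).

Pure-strategy Nash equilibria: (Medium, Low, High); (Medium, High, Medium); (High, Medium, High)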